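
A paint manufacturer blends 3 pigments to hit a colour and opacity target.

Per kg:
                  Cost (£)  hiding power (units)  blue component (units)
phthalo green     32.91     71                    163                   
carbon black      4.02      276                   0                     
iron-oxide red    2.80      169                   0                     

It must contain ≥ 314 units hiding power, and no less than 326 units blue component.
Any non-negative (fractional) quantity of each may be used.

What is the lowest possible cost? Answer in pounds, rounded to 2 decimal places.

This is a linear program. Let x1 = kg of phthalo green, x2 = kg of carbon black, x3 = kg of iron-oxide red.
min 32.91x1 + 4.02x2 + 2.8x3 with:
  71x1 + 276x2 + 169x3 ≥ 314   (hiding power)
  163x1 ≥ 326   (blue component)
  x1, x2, x3 ≥ 0.
At the optimum only phthalo green, carbon black are positive (iron-oxide red = 0). The hiding power and blue component requirements are met with equality.
So phthalo green = 2 kg, carbon black = 0.6232 kg.
Total cost: 32.91·2 + 4.02·0.6232 = 68.3253.

£68.33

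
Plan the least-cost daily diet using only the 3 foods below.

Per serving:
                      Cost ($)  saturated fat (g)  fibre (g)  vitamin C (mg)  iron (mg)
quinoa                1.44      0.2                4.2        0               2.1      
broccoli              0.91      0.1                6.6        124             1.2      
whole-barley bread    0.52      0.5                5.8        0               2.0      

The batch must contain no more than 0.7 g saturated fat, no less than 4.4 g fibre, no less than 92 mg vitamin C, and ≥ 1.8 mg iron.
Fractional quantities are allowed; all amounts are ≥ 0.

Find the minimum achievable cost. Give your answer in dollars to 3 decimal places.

Set it up as a linear program. Let x1 = servings of quinoa, x2 = servings of broccoli, x3 = servings of whole-barley bread.
min 1.44x1 + 0.91x2 + 0.52x3 with:
  0.2x1 + 0.1x2 + 0.5x3 ≤ 0.7   (saturated fat)
  4.2x1 + 6.6x2 + 5.8x3 ≥ 4.4   (fibre)
  124x2 ≥ 92   (vitamin C)
  2.1x1 + 1.2x2 + 2x3 ≥ 1.8   (iron)
  x1, x2, x3 ≥ 0.
The cheapest feasible vertex uses only broccoli, whole-barley bread; quinoa is not used. There the vitamin C and iron constraints are tight.
So broccoli = 0.7419 servings, whole-barley bread = 0.4548 servings.
Cost = 0.91·0.7419 + 0.52·0.4548 = 0.91163.

$0.912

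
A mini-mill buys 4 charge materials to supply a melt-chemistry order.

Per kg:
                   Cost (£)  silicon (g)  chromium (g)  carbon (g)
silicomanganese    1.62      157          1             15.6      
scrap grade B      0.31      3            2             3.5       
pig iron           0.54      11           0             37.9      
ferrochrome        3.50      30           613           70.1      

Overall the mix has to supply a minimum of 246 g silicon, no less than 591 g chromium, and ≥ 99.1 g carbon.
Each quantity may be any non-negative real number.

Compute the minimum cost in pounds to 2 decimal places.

£5.72

Let x1 = kg of silicomanganese, x2 = kg of scrap grade B, x3 = kg of pig iron, x4 = kg of ferrochrome.
Minimize 1.62x1 + 0.31x2 + 0.54x3 + 3.5x4 subject to:
  157x1 + 3x2 + 11x3 + 30x4 ≥ 246   (silicon)
  1x1 + 2x2 + 613x4 ≥ 591   (chromium)
  15.6x1 + 3.5x2 + 37.9x3 + 70.1x4 ≥ 99.1   (carbon)
  x1, x2, x3, x4 ≥ 0.
At the optimum only silicomanganese, pig iron, ferrochrome are positive (scrap grade B = 0). Binding constraints: silicon, chromium, carbon.
So silicomanganese = 1.364 kg, pig iron = 0.2743 kg, ferrochrome = 0.9619 kg.
Objective = 1.62·1.364 + 0.54·0.2743 + 3.5·0.9619 = 5.7245.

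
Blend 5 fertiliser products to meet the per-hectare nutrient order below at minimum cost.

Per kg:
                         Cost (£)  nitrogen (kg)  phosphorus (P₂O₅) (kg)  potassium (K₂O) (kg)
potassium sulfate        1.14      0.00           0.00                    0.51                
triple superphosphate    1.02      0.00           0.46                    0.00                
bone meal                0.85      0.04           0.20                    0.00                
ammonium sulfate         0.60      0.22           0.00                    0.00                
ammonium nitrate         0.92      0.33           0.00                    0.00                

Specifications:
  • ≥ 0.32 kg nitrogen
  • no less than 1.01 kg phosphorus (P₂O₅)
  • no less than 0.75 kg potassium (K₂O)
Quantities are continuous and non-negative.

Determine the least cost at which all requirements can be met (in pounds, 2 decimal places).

Let x1 = kg of potassium sulfate, x2 = kg of triple superphosphate, x3 = kg of bone meal, x4 = kg of ammonium sulfate, x5 = kg of ammonium nitrate.
Minimise 1.14x1 + 1.02x2 + 0.85x3 + 0.6x4 + 0.92x5 with:
  0.04x3 + 0.22x4 + 0.33x5 ≥ 0.32   (nitrogen)
  0.46x2 + 0.2x3 ≥ 1.01   (phosphorus (P₂O₅))
  0.51x1 ≥ 0.75   (potassium (K₂O))
  x1, x2, x3, x4, x5 ≥ 0.
The cheapest feasible vertex uses only potassium sulfate, triple superphosphate, ammonium sulfate; bone meal, ammonium nitrate are not used. The nitrogen, phosphorus (P₂O₅), potassium (K₂O) requirements are met with equality.
Solving gives x1 = 1.471, x2 = 2.196, x4 = 1.455.
Objective = 1.14·1.471 + 1.02·2.196 + 0.6·1.455 = 4.7899.

£4.79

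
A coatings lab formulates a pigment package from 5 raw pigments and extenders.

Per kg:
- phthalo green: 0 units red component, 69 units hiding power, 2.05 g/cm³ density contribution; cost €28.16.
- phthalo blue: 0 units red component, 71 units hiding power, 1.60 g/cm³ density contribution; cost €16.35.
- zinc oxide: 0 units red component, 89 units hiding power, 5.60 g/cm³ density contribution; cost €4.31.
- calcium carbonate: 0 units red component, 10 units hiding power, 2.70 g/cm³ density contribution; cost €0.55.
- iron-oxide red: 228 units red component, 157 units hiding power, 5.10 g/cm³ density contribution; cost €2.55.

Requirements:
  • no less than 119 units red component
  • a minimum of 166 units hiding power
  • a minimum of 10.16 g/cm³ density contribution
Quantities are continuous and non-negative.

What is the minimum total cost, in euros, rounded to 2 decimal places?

This is a linear program. Let x1 = kg of phthalo green, x2 = kg of phthalo blue, x3 = kg of zinc oxide, x4 = kg of calcium carbonate, x5 = kg of iron-oxide red.
Minimize 28.16x1 + 16.35x2 + 4.31x3 + 0.55x4 + 2.55x5 subject to:
  228x5 ≥ 119   (red component)
  69x1 + 71x2 + 89x3 + 10x4 + 157x5 ≥ 166   (hiding power)
  2.05x1 + 1.6x2 + 5.6x3 + 2.7x4 + 5.1x5 ≥ 10.16   (density contribution)
  x1, x2, x3, x4, x5 ≥ 0.
The optimal basis is {calcium carbonate, iron-oxide red}; phthalo green, phthalo blue, zinc oxide drop out. Binding constraints: hiding power and density contribution.
That vertex is x4 = 2.007, x5 = 0.9295.
Total cost: 0.55·2.007 + 2.55·0.9295 = 3.4741.

€3.47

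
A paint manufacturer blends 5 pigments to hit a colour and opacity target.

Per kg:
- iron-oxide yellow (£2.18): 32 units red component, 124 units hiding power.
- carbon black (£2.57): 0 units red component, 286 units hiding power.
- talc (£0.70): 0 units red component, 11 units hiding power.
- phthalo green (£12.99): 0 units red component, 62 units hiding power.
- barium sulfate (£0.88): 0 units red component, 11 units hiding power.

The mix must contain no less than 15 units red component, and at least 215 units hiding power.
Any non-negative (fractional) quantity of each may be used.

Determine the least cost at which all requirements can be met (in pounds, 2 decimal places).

£2.43

Treat it as an LP. Let x1 = kg of iron-oxide yellow, x2 = kg of carbon black, x3 = kg of talc, x4 = kg of phthalo green, x5 = kg of barium sulfate.
Minimize 2.18x1 + 2.57x2 + 0.7x3 + 12.99x4 + 0.88x5 s.t.:
  32x1 ≥ 15   (red component)
  124x1 + 286x2 + 11x3 + 62x4 + 11x5 ≥ 215   (hiding power)
  x1, x2, x3, x4, x5 ≥ 0.
At the optimum only iron-oxide yellow, carbon black are positive (talc, phthalo green, barium sulfate = 0). The red component and hiding power requirements are met with equality.
Optimal quantities: iron-oxide yellow = 0.4688 kg, carbon black = 0.5485 kg.
Objective = 2.18·0.4688 + 2.57·0.5485 = 2.4316.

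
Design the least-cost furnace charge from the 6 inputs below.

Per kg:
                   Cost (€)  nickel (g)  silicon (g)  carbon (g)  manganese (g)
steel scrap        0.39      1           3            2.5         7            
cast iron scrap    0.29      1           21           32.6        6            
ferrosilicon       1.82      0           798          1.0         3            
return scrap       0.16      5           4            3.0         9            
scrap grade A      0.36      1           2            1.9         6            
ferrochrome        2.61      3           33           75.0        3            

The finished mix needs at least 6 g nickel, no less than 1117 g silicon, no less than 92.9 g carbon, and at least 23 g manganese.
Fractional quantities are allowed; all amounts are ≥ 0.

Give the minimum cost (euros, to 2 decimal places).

€3.31

Let x1 = kg of steel scrap, x2 = kg of cast iron scrap, x3 = kg of ferrosilicon, x4 = kg of return scrap, x5 = kg of scrap grade A, x6 = kg of ferrochrome.
min 0.39x1 + 0.29x2 + 1.82x3 + 0.16x4 + 0.36x5 + 2.61x6 s.t.:
  1x1 + 1x2 + 5x4 + 1x5 + 3x6 ≥ 6   (nickel)
  3x1 + 21x2 + 798x3 + 4x4 + 2x5 + 33x6 ≥ 1117   (silicon)
  2.5x1 + 32.6x2 + 1x3 + 3x4 + 1.9x5 + 75x6 ≥ 92.9   (carbon)
  7x1 + 6x2 + 3x3 + 9x4 + 6x5 + 3x6 ≥ 23   (manganese)
  x1, x2, x3, x4, x5, x6 ≥ 0.
At the optimum only cast iron scrap, ferrosilicon, return scrap are positive (steel scrap, scrap grade A, ferrochrome = 0). Binding constraints: nickel, silicon, carbon.
That vertex is x2 = 2.749, x3 = 1.324, x4 = 0.6502.
Hence cost = 0.29·2.749 + 1.82·1.324 + 0.16·0.6502 = €3.3109.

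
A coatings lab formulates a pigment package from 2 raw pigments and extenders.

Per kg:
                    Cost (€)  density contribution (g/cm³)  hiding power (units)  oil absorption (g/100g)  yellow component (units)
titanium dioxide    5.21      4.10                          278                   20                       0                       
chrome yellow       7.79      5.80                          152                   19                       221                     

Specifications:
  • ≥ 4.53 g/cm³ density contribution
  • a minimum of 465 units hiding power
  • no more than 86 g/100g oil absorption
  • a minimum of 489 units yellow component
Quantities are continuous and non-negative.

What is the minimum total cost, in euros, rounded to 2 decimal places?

€19.65

Set it up as a linear program. Let x1 = kg of titanium dioxide, x2 = kg of chrome yellow.
Minimize 5.21x1 + 7.79x2 subject to:
  4.1x1 + 5.8x2 ≥ 4.53   (density contribution)
  278x1 + 152x2 ≥ 465   (hiding power)
  20x1 + 19x2 ≤ 86   (oil absorption)
  221x2 ≥ 489   (yellow component)
  x1, x2 ≥ 0.
Both inputs are positive at the optimum. Binding constraints: hiding power and yellow component.
That vertex is x1 = 0.4629, x2 = 2.213.
Cost = 5.21·0.4629 + 7.79·2.213 = 19.6510.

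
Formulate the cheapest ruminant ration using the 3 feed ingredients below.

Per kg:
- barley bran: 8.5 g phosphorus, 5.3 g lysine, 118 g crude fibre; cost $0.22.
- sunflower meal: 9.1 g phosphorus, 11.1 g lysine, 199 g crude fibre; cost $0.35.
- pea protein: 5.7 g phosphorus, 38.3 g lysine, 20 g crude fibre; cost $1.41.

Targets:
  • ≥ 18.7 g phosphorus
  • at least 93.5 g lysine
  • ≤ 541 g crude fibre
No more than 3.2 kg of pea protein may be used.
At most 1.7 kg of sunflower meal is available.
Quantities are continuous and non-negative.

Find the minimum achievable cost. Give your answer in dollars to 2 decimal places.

$3.34

This is a linear program. Let x1 = kg of barley bran, x2 = kg of sunflower meal, x3 = kg of pea protein.
Minimise 0.22x1 + 0.35x2 + 1.41x3 s.t.:
  8.5x1 + 9.1x2 + 5.7x3 ≥ 18.7   (phosphorus)
  5.3x1 + 11.1x2 + 38.3x3 ≥ 93.5   (lysine)
  118x1 + 199x2 + 20x3 ≤ 541   (crude fibre)
  x3 ≤ 3.2
  x2 ≤ 1.7
  x1, x2, x3 ≥ 0.
The minimum-cost mix takes nothing from barley bran — only sunflower meal, pea protein. The lysine and the sunflower meal cap requirements are met with equality.
So sunflower meal = 1.7 kg, pea protein = 1.949 kg.
Objective = 0.35·1.7 + 1.41·1.949 = 3.3431.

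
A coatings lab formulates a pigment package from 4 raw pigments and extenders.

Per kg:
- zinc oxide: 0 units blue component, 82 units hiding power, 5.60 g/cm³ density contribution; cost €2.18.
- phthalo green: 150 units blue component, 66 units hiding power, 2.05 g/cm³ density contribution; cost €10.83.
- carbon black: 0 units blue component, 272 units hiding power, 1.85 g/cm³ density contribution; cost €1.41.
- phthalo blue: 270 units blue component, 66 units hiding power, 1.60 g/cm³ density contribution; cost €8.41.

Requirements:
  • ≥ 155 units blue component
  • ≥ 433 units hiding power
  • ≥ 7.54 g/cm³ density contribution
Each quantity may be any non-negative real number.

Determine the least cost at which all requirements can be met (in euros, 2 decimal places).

This is a linear program. Let x1 = kg of zinc oxide, x2 = kg of phthalo green, x3 = kg of carbon black, x4 = kg of phthalo blue.
Minimise 2.18x1 + 10.83x2 + 1.41x3 + 8.41x4 with:
  150x2 + 270x4 ≥ 155   (blue component)
  82x1 + 66x2 + 272x3 + 66x4 ≥ 433   (hiding power)
  5.6x1 + 2.05x2 + 1.85x3 + 1.6x4 ≥ 7.54   (density contribution)
  x1, x2, x3, x4 ≥ 0.
The minimum-cost mix takes nothing from phthalo green — only zinc oxide, carbon black, phthalo blue. Binding constraints: blue component, hiding power, density contribution.
That vertex is x1 = 0.78023, x3 = 1.2174, x4 = 0.57407.
Cost = 2.18·0.78023 + 1.41·1.2174 + 8.41·0.57407 = 8.2454.

€8.25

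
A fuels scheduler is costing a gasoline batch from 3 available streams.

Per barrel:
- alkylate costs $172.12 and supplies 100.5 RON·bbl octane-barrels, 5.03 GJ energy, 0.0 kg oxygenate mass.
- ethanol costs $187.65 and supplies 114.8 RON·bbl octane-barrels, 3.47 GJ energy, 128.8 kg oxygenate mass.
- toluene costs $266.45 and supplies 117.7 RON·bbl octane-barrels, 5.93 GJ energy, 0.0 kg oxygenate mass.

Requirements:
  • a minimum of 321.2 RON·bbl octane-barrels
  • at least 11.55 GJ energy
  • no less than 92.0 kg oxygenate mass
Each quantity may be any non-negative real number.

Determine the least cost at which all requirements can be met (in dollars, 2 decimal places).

Treat it as an LP. Let x1 = barrels of alkylate, x2 = barrels of ethanol, x3 = barrels of toluene.
min 172.12x1 + 187.65x2 + 266.45x3 with:
  100.5x1 + 114.8x2 + 117.7x3 ≥ 321.2   (octane-barrels)
  5.03x1 + 3.47x2 + 5.93x3 ≥ 11.55   (energy)
  128.8x2 ≥ 92   (oxygenate mass)
  x1, x2, x3 ≥ 0.
The optimal basis is {alkylate, ethanol}; toluene drops out. There the octane-barrels and energy constraints are tight.
That vertex is x1 = 0.924214, x2 = 1.98882.
Total cost: 172.12·0.924214 + 187.65·1.98882 = 532.2778.

$532.28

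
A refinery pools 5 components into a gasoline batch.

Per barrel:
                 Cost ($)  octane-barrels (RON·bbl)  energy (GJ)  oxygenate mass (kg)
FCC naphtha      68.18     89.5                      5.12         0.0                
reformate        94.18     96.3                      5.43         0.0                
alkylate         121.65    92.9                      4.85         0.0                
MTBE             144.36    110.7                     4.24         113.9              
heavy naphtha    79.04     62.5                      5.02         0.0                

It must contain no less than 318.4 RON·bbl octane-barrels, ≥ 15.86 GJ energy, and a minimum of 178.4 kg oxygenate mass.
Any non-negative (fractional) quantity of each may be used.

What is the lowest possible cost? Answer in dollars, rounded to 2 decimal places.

$348.87

Set it up as a linear program. Let x1 = barrels of FCC naphtha, x2 = barrels of reformate, x3 = barrels of alkylate, x4 = barrels of MTBE, x5 = barrels of heavy naphtha.
Minimize 68.18x1 + 94.18x2 + 121.65x3 + 144.36x4 + 79.04x5 with:
  89.5x1 + 96.3x2 + 92.9x3 + 110.7x4 + 62.5x5 ≥ 318.4   (octane-barrels)
  5.12x1 + 5.43x2 + 4.85x3 + 4.24x4 + 5.02x5 ≥ 15.86   (energy)
  113.9x4 ≥ 178.4   (oxygenate mass)
  x1, x2, x3, x4, x5 ≥ 0.
The cheapest feasible vertex uses only FCC naphtha, MTBE; reformate, alkylate, heavy naphtha are not used. Binding constraints: energy and oxygenate mass.
Solving gives x1 = 1.80058, x4 = 1.56629.
Cost = 68.18·1.80058 + 144.36·1.56629 = 348.8732.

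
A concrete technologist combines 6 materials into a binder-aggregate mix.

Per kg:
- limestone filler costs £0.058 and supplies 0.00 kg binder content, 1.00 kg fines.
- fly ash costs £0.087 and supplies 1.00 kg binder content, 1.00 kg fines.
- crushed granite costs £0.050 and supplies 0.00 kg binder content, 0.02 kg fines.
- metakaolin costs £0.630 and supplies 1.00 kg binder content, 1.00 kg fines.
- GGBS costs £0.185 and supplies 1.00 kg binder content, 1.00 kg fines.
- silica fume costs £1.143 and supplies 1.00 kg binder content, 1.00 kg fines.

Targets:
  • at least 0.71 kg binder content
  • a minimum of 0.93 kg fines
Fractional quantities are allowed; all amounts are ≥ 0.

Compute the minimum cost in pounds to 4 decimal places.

£0.0745

Set it up as a linear program. Let x1 = kg of limestone filler, x2 = kg of fly ash, x3 = kg of crushed granite, x4 = kg of metakaolin, x5 = kg of GGBS, x6 = kg of silica fume.
Minimise 0.058x1 + 0.087x2 + 0.05x3 + 0.63x4 + 0.185x5 + 1.143x6 with:
  1x2 + 1x4 + 1x5 + 1x6 ≥ 0.71   (binder content)
  1x1 + 1x2 + 0.02x3 + 1x4 + 1x5 + 1x6 ≥ 0.93   (fines)
  x1, x2, x3, x4, x5, x6 ≥ 0.
The minimum-cost mix takes nothing from crushed granite, metakaolin, GGBS, silica fume — only limestone filler, fly ash. There the binder content and fines constraints are tight.
Optimal quantities: limestone filler = 0.22 kg, fly ash = 0.71 kg.
Objective = 0.058·0.22 + 0.087·0.71 = 0.074530.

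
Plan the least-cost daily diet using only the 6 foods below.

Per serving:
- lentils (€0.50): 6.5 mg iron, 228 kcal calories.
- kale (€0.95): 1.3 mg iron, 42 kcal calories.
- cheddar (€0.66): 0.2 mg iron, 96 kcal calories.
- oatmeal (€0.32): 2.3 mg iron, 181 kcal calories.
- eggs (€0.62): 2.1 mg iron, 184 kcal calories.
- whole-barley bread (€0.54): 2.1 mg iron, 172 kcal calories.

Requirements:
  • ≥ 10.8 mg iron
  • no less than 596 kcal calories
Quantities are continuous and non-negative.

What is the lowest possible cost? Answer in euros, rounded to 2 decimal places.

€1.14

Let x1 = servings of lentils, x2 = servings of kale, x3 = servings of cheddar, x4 = servings of oatmeal, x5 = servings of eggs, x6 = servings of whole-barley bread.
min 0.5x1 + 0.95x2 + 0.66x3 + 0.32x4 + 0.62x5 + 0.54x6 subject to:
  6.5x1 + 1.3x2 + 0.2x3 + 2.3x4 + 2.1x5 + 2.1x6 ≥ 10.8   (iron)
  228x1 + 42x2 + 96x3 + 181x4 + 184x5 + 172x6 ≥ 596   (calories)
  x1, x2, x3, x4, x5, x6 ≥ 0.
The cheapest feasible vertex uses only lentils, oatmeal; kale, cheddar, eggs, whole-barley bread are not used. The iron and calories requirements are met with equality.
That vertex is x1 = 0.8956, x4 = 2.165.
Total cost: 0.5·0.8956 + 0.32·2.165 = 1.1406.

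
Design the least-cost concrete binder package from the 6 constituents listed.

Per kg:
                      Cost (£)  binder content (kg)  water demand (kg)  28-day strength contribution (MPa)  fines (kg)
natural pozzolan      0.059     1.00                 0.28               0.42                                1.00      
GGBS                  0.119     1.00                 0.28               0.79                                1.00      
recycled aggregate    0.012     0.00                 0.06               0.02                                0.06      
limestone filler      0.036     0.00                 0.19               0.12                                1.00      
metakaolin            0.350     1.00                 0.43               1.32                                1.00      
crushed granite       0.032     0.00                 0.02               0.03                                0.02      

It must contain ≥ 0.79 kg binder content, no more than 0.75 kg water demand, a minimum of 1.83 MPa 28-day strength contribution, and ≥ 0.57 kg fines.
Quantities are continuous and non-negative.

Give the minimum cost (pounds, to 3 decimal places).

This is a linear program. Let x1 = kg of natural pozzolan, x2 = kg of GGBS, x3 = kg of recycled aggregate, x4 = kg of limestone filler, x5 = kg of metakaolin, x6 = kg of crushed granite.
Minimise 0.059x1 + 0.119x2 + 0.012x3 + 0.036x4 + 0.35x5 + 0.032x6 s.t.:
  1x1 + 1x2 + 1x5 ≥ 0.79   (binder content)
  0.28x1 + 0.28x2 + 0.06x3 + 0.19x4 + 0.43x5 + 0.02x6 ≤ 0.75   (water demand)
  0.42x1 + 0.79x2 + 0.02x3 + 0.12x4 + 1.32x5 + 0.03x6 ≥ 1.83   (28-day strength contribution)
  1x1 + 1x2 + 0.06x3 + 1x4 + 1x5 + 0.02x6 ≥ 0.57   (fines)
  x1, x2, x3, x4, x5, x6 ≥ 0.
The minimum-cost mix takes nothing from recycled aggregate, limestone filler, metakaolin, crushed granite — only natural pozzolan, GGBS. There the water demand and 28-day strength contribution constraints are tight.
Optimal quantities: natural pozzolan = 0.7732 kg, GGBS = 1.905 kg.
Hence cost = 0.059·0.7732 + 0.119·1.905 = £0.27231.

£0.272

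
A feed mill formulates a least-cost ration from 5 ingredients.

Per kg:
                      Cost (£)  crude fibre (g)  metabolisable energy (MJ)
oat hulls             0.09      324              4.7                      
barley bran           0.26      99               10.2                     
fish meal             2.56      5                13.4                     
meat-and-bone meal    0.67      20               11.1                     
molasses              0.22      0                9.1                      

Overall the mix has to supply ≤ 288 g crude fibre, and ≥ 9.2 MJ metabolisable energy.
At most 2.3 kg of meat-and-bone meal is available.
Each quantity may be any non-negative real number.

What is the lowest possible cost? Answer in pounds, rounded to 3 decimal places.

Let x1 = kg of oat hulls, x2 = kg of barley bran, x3 = kg of fish meal, x4 = kg of meat-and-bone meal, x5 = kg of molasses.
Minimize 0.09x1 + 0.26x2 + 2.56x3 + 0.67x4 + 0.22x5 s.t.:
  324x1 + 99x2 + 5x3 + 20x4 ≤ 288   (crude fibre)
  4.7x1 + 10.2x2 + 13.4x3 + 11.1x4 + 9.1x5 ≥ 9.2   (metabolisable energy)
  x4 ≤ 2.3
  x1, x2, x3, x4, x5 ≥ 0.
The cheapest feasible vertex uses only oat hulls, molasses; barley bran, fish meal, meat-and-bone meal are not used. The crude fibre and metabolisable energy requirements are met with equality.
Optimal quantities: oat hulls = 0.8889 kg, molasses = 0.5519 kg.
Total cost: 0.09·0.8889 + 0.22·0.5519 = 0.20142.

£0.201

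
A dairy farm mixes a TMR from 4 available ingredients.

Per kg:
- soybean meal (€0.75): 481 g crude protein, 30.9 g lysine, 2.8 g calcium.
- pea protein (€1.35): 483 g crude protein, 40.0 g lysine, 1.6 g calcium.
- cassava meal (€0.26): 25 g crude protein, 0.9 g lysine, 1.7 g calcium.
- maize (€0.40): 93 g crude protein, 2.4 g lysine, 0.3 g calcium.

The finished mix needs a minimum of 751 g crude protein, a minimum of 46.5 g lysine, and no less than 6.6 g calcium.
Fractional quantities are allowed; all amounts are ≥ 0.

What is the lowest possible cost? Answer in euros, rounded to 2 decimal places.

This is a linear program. Let x1 = kg of soybean meal, x2 = kg of pea protein, x3 = kg of cassava meal, x4 = kg of maize.
Minimise 0.75x1 + 1.35x2 + 0.26x3 + 0.4x4 s.t.:
  481x1 + 483x2 + 25x3 + 93x4 ≥ 751   (crude protein)
  30.9x1 + 40x2 + 0.9x3 + 2.4x4 ≥ 46.5   (lysine)
  2.8x1 + 1.6x2 + 1.7x3 + 0.3x4 ≥ 6.6   (calcium)
  x1, x2, x3, x4 ≥ 0.
The minimum-cost mix takes nothing from pea protein, maize — only soybean meal, cassava meal. Binding constraints: crude protein and calcium.
So soybean meal = 1.487 kg, cassava meal = 1.433 kg.
Hence cost = 0.75·1.487 + 0.26·1.433 = €1.4878.

€1.49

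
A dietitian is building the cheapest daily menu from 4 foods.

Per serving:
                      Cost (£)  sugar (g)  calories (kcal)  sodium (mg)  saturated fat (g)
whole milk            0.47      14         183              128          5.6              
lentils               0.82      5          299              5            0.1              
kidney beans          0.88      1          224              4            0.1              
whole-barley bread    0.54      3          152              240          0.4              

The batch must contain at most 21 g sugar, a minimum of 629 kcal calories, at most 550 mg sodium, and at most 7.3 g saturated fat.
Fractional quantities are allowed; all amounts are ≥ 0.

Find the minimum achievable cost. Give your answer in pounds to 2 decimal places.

£1.69

Treat it as an LP. Let x1 = servings of whole milk, x2 = servings of lentils, x3 = servings of kidney beans, x4 = servings of whole-barley bread.
Minimize 0.47x1 + 0.82x2 + 0.88x3 + 0.54x4 with:
  14x1 + 5x2 + 1x3 + 3x4 ≤ 21   (sugar)
  183x1 + 299x2 + 224x3 + 152x4 ≥ 629   (calories)
  128x1 + 5x2 + 4x3 + 240x4 ≤ 550   (sodium)
  5.6x1 + 0.1x2 + 0.1x3 + 0.4x4 ≤ 7.3   (saturated fat)
  x1, x2, x3, x4 ≥ 0.
The minimum-cost mix takes nothing from kidney beans, whole-barley bread — only whole milk, lentils. There the sugar and calories constraints are tight.
Optimal quantities: whole milk = 0.9581 servings, lentils = 1.517 servings.
Objective = 0.47·0.9581 + 0.82·1.517 = 1.6942.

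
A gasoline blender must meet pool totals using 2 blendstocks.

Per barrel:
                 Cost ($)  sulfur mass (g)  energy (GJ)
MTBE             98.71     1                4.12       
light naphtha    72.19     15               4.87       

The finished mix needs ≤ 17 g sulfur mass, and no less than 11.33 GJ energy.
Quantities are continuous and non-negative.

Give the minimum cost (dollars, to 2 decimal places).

$225.57

Let x1 = barrels of MTBE, x2 = barrels of light naphtha.
Minimise 98.71x1 + 72.19x2 with:
  1x1 + 15x2 ≤ 17   (sulfur mass)
  4.12x1 + 4.87x2 ≥ 11.33   (energy)
  x1, x2 ≥ 0.
Both inputs are positive at the optimum. There the sulfur mass and energy constraints are tight.
That vertex is x1 = 1.531, x2 = 1.0313.
Cost = 98.71·1.531 + 72.19·1.0313 = 225.5746.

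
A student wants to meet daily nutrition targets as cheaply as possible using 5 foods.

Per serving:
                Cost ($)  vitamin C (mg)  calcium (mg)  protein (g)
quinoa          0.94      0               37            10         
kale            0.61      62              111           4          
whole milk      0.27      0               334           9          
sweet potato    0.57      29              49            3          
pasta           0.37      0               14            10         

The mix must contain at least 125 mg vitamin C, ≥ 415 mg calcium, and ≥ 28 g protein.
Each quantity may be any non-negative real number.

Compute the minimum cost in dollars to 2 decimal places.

This is a linear program. Let x1 = servings of quinoa, x2 = servings of kale, x3 = servings of whole milk, x4 = servings of sweet potato, x5 = servings of pasta.
min 0.94x1 + 0.61x2 + 0.27x3 + 0.57x4 + 0.37x5 subject to:
  62x2 + 29x4 ≥ 125   (vitamin C)
  37x1 + 111x2 + 334x3 + 49x4 + 14x5 ≥ 415   (calcium)
  10x1 + 4x2 + 9x3 + 3x4 + 10x5 ≥ 28   (protein)
  x1, x2, x3, x4, x5 ≥ 0.
At the optimum only kale, whole milk are positive (quinoa, sweet potato, pasta = 0). The vitamin C and protein requirements are met with equality.
Optimal quantities: kale = 2.016 servings, whole milk = 2.215 servings.
Total cost: 0.61·2.016 + 0.27·2.215 = 1.8278.

$1.83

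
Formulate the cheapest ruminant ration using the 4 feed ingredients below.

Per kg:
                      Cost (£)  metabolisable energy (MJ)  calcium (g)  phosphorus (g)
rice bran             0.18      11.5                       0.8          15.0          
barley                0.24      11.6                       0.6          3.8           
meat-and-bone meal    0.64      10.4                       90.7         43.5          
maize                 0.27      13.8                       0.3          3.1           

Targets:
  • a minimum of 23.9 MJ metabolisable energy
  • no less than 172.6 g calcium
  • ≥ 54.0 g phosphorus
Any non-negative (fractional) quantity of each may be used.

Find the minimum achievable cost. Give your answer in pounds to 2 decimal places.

This is a linear program. Let x1 = kg of rice bran, x2 = kg of barley, x3 = kg of meat-and-bone meal, x4 = kg of maize.
min 0.18x1 + 0.24x2 + 0.64x3 + 0.27x4 with:
  11.5x1 + 11.6x2 + 10.4x3 + 13.8x4 ≥ 23.9   (metabolisable energy)
  0.8x1 + 0.6x2 + 90.7x3 + 0.3x4 ≥ 172.6   (calcium)
  15x1 + 3.8x2 + 43.5x3 + 3.1x4 ≥ 54   (phosphorus)
  x1, x2, x3, x4 ≥ 0.
The optimal basis is {rice bran, meat-and-bone meal}; barley, maize drop out. Binding constraints: metabolisable energy and calcium.
Solving gives x1 = 0.3602, x3 = 1.9.
Cost = 0.18·0.3602 + 0.64·1.9 = 1.2808.

£1.28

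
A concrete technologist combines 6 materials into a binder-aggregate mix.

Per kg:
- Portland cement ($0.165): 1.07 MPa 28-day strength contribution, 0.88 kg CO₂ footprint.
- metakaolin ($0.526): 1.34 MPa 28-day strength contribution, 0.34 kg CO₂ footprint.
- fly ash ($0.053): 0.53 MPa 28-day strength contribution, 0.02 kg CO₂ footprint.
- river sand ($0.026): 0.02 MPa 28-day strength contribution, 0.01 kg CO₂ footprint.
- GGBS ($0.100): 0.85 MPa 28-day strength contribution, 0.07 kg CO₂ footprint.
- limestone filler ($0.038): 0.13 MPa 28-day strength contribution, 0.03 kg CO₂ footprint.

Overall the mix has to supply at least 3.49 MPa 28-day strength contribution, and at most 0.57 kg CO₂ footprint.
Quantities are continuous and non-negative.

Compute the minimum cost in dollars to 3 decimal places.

Treat it as an LP. Let x1 = kg of Portland cement, x2 = kg of metakaolin, x3 = kg of fly ash, x4 = kg of river sand, x5 = kg of GGBS, x6 = kg of limestone filler.
Minimise 0.165x1 + 0.526x2 + 0.053x3 + 0.026x4 + 0.1x5 + 0.038x6 subject to:
  1.07x1 + 1.34x2 + 0.53x3 + 0.02x4 + 0.85x5 + 0.13x6 ≥ 3.49   (28-day strength contribution)
  0.88x1 + 0.34x2 + 0.02x3 + 0.01x4 + 0.07x5 + 0.03x6 ≤ 0.57   (CO₂ footprint)
  x1, x2, x3, x4, x5, x6 ≥ 0.
The cheapest feasible vertex uses only fly ash; Portland cement, metakaolin, river sand, GGBS, limestone filler are not used. There the 28-day strength contribution constraint is tight.
So fly ash = 6.585 kg.
Cost = 0.053·6.585 = 0.34901.

$0.349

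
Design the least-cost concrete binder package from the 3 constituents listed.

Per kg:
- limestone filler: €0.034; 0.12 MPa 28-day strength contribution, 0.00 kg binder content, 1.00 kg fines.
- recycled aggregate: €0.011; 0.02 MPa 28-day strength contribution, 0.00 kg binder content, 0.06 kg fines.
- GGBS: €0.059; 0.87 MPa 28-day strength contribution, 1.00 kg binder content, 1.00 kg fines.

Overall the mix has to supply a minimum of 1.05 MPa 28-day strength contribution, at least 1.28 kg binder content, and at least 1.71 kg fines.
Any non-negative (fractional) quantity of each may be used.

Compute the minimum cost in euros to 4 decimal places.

This is a linear program. Let x1 = kg of limestone filler, x2 = kg of recycled aggregate, x3 = kg of GGBS.
Minimise 0.034x1 + 0.011x2 + 0.059x3 subject to:
  0.12x1 + 0.02x2 + 0.87x3 ≥ 1.05   (28-day strength contribution)
  1x3 ≥ 1.28   (binder content)
  1x1 + 0.06x2 + 1x3 ≥ 1.71   (fines)
  x1, x2, x3 ≥ 0.
The cheapest feasible vertex uses only limestone filler, GGBS; recycled aggregate is not used. There the binder content and fines constraints are tight.
So limestone filler = 0.43 kg, GGBS = 1.28 kg.
Objective = 0.034·0.43 + 0.059·1.28 = 0.090140.

€0.0901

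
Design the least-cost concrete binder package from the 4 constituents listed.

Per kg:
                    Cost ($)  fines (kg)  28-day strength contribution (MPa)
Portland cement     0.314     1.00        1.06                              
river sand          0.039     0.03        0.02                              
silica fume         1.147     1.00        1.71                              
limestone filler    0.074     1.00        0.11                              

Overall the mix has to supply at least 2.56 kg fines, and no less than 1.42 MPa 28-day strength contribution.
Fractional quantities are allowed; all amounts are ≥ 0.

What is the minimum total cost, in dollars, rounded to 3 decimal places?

This is a linear program. Let x1 = kg of Portland cement, x2 = kg of river sand, x3 = kg of silica fume, x4 = kg of limestone filler.
Minimise 0.314x1 + 0.039x2 + 1.147x3 + 0.074x4 subject to:
  1x1 + 0.03x2 + 1x3 + 1x4 ≥ 2.56   (fines)
  1.06x1 + 0.02x2 + 1.71x3 + 0.11x4 ≥ 1.42   (28-day strength contribution)
  x1, x2, x3, x4 ≥ 0.
The cheapest feasible vertex uses only Portland cement, limestone filler; river sand, silica fume are not used. There the fines and 28-day strength contribution constraints are tight.
Optimal quantities: Portland cement = 1.198 kg, limestone filler = 1.362 kg.
Total cost: 0.314·1.198 + 0.074·1.362 = 0.47696.

$0.477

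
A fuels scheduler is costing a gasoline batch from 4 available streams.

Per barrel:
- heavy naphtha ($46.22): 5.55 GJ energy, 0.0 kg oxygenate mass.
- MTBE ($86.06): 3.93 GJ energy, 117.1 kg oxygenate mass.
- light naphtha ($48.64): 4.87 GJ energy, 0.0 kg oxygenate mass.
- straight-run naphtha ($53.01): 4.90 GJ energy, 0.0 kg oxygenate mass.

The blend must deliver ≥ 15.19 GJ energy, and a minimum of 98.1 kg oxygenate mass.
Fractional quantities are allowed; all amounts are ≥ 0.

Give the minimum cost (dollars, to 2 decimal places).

Treat it as an LP. Let x1 = barrels of heavy naphtha, x2 = barrels of MTBE, x3 = barrels of light naphtha, x4 = barrels of straight-run naphtha.
Minimize 46.22x1 + 86.06x2 + 48.64x3 + 53.01x4 subject to:
  5.55x1 + 3.93x2 + 4.87x3 + 4.9x4 ≥ 15.19   (energy)
  117.1x2 ≥ 98.1   (oxygenate mass)
  x1, x2, x3, x4 ≥ 0.
The cheapest feasible vertex uses only heavy naphtha, MTBE; light naphtha, straight-run naphtha are not used. Binding constraints: energy and oxygenate mass.
Solving gives x1 = 2.1437, x2 = 0.83775.
Objective = 46.22·2.1437 + 86.06·0.83775 = 171.1786.

$171.18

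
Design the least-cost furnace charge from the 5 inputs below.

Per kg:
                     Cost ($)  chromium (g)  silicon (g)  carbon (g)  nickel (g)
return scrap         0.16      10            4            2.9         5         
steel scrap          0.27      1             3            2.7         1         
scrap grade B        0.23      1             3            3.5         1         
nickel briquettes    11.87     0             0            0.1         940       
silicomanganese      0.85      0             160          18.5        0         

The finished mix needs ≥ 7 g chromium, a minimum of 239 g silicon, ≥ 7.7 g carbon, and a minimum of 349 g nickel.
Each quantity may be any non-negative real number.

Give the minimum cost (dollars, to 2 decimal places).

$5.73

Let x1 = kg of return scrap, x2 = kg of steel scrap, x3 = kg of scrap grade B, x4 = kg of nickel briquettes, x5 = kg of silicomanganese.
Minimize 0.16x1 + 0.27x2 + 0.23x3 + 11.87x4 + 0.85x5 subject to:
  10x1 + 1x2 + 1x3 ≥ 7   (chromium)
  4x1 + 3x2 + 3x3 + 160x5 ≥ 239   (silicon)
  2.9x1 + 2.7x2 + 3.5x3 + 0.1x4 + 18.5x5 ≥ 7.7   (carbon)
  5x1 + 1x2 + 1x3 + 940x4 ≥ 349   (nickel)
  x1, x2, x3, x4, x5 ≥ 0.
At the optimum only return scrap, nickel briquettes, silicomanganese are positive (steel scrap, scrap grade B = 0). Binding constraints: chromium, silicon, nickel.
That vertex is x1 = 0.7, x4 = 0.3676, x5 = 1.476.
Objective = 0.16·0.7 + 11.87·0.3676 + 0.85·1.476 = 5.7300.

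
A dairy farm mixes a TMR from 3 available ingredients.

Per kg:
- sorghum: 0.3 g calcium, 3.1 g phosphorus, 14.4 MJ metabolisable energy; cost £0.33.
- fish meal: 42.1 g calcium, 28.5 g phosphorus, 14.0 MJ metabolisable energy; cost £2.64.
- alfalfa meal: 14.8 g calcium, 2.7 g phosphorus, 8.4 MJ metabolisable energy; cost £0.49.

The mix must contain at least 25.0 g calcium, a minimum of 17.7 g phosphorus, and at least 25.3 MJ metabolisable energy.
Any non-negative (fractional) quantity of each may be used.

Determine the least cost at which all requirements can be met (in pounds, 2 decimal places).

Let x1 = kg of sorghum, x2 = kg of fish meal, x3 = kg of alfalfa meal.
Minimise 0.33x1 + 2.64x2 + 0.49x3 with:
  0.3x1 + 42.1x2 + 14.8x3 ≥ 25   (calcium)
  3.1x1 + 28.5x2 + 2.7x3 ≥ 17.7   (phosphorus)
  14.4x1 + 14x2 + 8.4x3 ≥ 25.3   (metabolisable energy)
  x1, x2, x3 ≥ 0.
The optimal mix uses every input. There the calcium, phosphorus, metabolisable energy constraints are tight.
That vertex is x1 = 1.107, x2 = 0.4692, x3 = 0.3322.
Hence cost = 0.33·1.107 + 2.64·0.4692 + 0.49·0.3322 = £1.7668.

£1.77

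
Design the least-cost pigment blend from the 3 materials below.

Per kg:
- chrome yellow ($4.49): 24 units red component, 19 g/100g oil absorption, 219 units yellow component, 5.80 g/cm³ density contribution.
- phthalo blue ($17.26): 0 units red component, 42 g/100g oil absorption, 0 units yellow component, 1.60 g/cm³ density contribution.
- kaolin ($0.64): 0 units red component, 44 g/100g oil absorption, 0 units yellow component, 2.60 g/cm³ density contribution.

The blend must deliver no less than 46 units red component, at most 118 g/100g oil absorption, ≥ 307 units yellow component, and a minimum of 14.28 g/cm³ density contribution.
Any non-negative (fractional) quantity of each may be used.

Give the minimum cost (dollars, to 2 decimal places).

$9.38

Treat it as an LP. Let x1 = kg of chrome yellow, x2 = kg of phthalo blue, x3 = kg of kaolin.
min 4.49x1 + 17.26x2 + 0.64x3 with:
  24x1 ≥ 46   (red component)
  19x1 + 42x2 + 44x3 ≤ 118   (oil absorption)
  219x1 ≥ 307   (yellow component)
  5.8x1 + 1.6x2 + 2.6x3 ≥ 14.28   (density contribution)
  x1, x2, x3 ≥ 0.
At the optimum only chrome yellow, kaolin are positive (phthalo blue = 0). There the red component and density contribution constraints are tight.
Solving gives x1 = 1.9167, x3 = 1.2167.
Cost = 4.49·1.9167 + 0.64·1.2167 = 9.3847.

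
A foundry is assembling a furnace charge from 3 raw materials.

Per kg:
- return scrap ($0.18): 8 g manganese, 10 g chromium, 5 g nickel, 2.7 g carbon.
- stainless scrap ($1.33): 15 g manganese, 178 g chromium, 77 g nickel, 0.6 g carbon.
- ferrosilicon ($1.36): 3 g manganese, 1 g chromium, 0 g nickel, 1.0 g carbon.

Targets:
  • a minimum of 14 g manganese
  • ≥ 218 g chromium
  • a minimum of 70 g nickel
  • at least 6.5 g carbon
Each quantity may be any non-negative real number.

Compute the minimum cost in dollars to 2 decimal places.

This is a linear program. Let x1 = kg of return scrap, x2 = kg of stainless scrap, x3 = kg of ferrosilicon.
min 0.18x1 + 1.33x2 + 1.36x3 with:
  8x1 + 15x2 + 3x3 ≥ 14   (manganese)
  10x1 + 178x2 + 1x3 ≥ 218   (chromium)
  5x1 + 77x2 ≥ 70   (nickel)
  2.7x1 + 0.6x2 + 1x3 ≥ 6.5   (carbon)
  x1, x2, x3 ≥ 0.
The minimum-cost mix takes nothing from ferrosilicon — only return scrap, stainless scrap. Binding constraints: chromium and carbon.
Solving gives x1 = 2.162, x2 = 1.103.
Objective = 0.18·2.162 + 1.33·1.103 = 1.8562.

$1.86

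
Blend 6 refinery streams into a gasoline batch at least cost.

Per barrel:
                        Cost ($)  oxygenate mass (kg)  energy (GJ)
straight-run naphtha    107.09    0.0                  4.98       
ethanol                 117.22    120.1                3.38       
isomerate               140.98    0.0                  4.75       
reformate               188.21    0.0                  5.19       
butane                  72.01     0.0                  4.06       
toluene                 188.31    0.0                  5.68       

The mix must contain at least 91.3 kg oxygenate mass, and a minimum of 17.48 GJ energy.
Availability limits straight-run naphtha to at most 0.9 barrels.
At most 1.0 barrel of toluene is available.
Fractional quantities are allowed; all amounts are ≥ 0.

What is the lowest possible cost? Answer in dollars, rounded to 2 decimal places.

Treat it as an LP. Let x1 = barrels of straight-run naphtha, x2 = barrels of ethanol, x3 = barrels of isomerate, x4 = barrels of reformate, x5 = barrels of butane, x6 = barrels of toluene.
Minimize 107.09x1 + 117.22x2 + 140.98x3 + 188.21x4 + 72.01x5 + 188.31x6 subject to:
  120.1x2 ≥ 91.3   (oxygenate mass)
  4.98x1 + 3.38x2 + 4.75x3 + 5.19x4 + 4.06x5 + 5.68x6 ≥ 17.48   (energy)
  x1 ≤ 0.9
  x6 ≤ 1
  x1, x2, x3, x4, x5, x6 ≥ 0.
The optimal basis is {ethanol, butane}; straight-run naphtha, isomerate, reformate, toluene drop out. The oxygenate mass and energy requirements are met with equality.
Optimal quantities: ethanol = 0.7602 barrels, butane = 3.6725 barrels.
Hence cost = 117.22·0.7602 + 72.01·3.6725 = $353.5674.

$353.57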